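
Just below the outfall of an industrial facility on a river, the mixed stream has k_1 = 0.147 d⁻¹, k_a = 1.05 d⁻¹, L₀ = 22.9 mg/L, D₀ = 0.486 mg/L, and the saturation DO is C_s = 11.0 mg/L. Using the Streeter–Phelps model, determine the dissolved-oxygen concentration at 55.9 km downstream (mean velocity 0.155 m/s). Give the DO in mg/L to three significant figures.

Travel time t = x/v = 55.9 km / (0.155 m/s) = 55900 m / 0.155 m/s = 360600 s = 4.174 d.
k_1 L₀/(k_a−k_1) = 0.147×22.9/(1.05−0.147) = 3.366/0.9030 = 3.728 mg/L.
e^(−k_1 t) = e^(−0.147×4.174) = 0.5414; e^(−k_a t) = e^(−1.05×4.174) = 0.01249.
D = 3.728 × (0.5414 − 0.01249) + 0.486 × 0.01249 = 1.972 + 0.006070 = 1.978 mg/L.
DO = C_s − D = 11.0 − 1.978 = 9.022 mg/L.

DO ≈ 9.02 mg/L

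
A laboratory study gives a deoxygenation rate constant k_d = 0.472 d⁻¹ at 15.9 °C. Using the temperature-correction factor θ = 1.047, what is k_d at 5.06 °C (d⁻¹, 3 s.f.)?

k_d ≈ 0.287 d⁻¹

k_d(T₂) = k_d(T₁) · θ^(T₂−T₁) = 0.472 × 1.047^(5.06−15.9)
= 0.472 × 1.047^-10.8 = 0.472 × 0.6078 = 0.2869 d⁻¹.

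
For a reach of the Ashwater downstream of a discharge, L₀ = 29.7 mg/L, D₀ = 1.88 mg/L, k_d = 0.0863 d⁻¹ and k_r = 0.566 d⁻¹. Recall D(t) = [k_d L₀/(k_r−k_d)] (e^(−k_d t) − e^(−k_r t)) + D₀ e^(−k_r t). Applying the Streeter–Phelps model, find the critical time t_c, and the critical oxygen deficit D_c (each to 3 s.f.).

With k_r/k_d = 6.559 and 1 − D₀(k_r−k_d)/(k_d L₀) = 0.6481,
t_c = ln(6.559 × 0.6481) / (0.566 − 0.0863) = ln(4.251) / 0.4797 = 1.447/0.4797 = 3.017 d.
L(t_c) = L₀ e^(−k_d t_c) = 29.7 × 0.7708 = 22.89 mg/L, and at the critical point k_r D_c = k_d L, so D_c = (0.0863/0.566) × 22.89 = 3.490 mg/L.

t_c ≈ 3.02 d; D_c ≈ 3.49 mg/L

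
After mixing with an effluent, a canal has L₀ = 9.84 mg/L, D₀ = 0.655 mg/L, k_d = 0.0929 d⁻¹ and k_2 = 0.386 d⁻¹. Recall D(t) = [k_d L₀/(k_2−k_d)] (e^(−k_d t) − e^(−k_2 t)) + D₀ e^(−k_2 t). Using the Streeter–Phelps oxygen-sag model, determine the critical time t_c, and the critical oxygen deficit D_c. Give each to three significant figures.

t_c ≈ 4.06 d; D_c ≈ 1.62 mg/L

With k_2/k_d = 4.155 and 1 − D₀(k_2−k_d)/(k_d L₀) = 0.7900,
t_c = ln(4.155 × 0.7900) / (0.386 − 0.0929) = ln(3.282) / 0.2931 = 1.189/0.2931 = 4.055 d.
D_c = (k_d/k_2) L₀ e^(−k_d t_c) = (0.0929/0.386) × 9.84 × e^(−0.0929×4.055) = 0.2407 × 9.84 × 0.6861 = 1.625 mg/L.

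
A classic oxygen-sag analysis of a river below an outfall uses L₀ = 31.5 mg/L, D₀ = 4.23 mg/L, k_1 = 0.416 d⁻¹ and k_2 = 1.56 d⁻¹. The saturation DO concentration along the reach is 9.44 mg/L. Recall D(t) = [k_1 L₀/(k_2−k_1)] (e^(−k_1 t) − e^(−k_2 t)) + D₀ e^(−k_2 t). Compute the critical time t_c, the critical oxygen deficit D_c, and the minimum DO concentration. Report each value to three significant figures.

t_c = [1/(k_2−k_1)] ln[(k_2/k_1)(1 − D₀(k_2−k_1)/(k_1 L₀))]
= [1/(1.56−0.416)] ln[(1.56/0.416)(1 − 4.23×1.144/(0.416×31.5))]
= (1/1.144) ln[3.750 × 0.6307] = 0.8741 × ln(2.365) = 0.8741 × 0.8609 = 0.7525 d.
L(t_c) = L₀ e^(−k_1 t_c) = 31.5 × 0.7312 = 23.03 mg/L, and at the critical point k_2 D_c = k_1 L, so D_c = (0.416/1.56) × 23.03 = 6.142 mg/L.
Minimum DO = C_s − D_c = 9.44 − 6.142 = 3.298 mg/L.

t_c ≈ 0.752 d; D_c ≈ 6.14 mg/L; min DO ≈ 3.30 mg/L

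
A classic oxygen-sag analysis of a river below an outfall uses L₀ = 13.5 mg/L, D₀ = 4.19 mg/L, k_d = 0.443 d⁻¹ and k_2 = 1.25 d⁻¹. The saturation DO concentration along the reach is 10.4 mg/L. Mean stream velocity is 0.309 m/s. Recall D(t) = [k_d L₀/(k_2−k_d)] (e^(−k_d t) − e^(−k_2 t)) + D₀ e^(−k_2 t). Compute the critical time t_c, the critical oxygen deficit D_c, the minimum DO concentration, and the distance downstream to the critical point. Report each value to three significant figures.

With k_2/k_d = 2.822 and 1 − D₀(k_2−k_d)/(k_d L₀) = 0.4346,
t_c = ln(2.822 × 0.4346) / (1.25 − 0.443) = ln(1.226) / 0.8070 = 0.2040/0.8070 = 0.2528 d.
L(t_c) = L₀ e^(−k_d t_c) = 13.5 × 0.8940 = 12.07 mg/L, and at the critical point k_2 D_c = k_d L, so D_c = (0.443/1.25) × 12.07 = 4.277 mg/L.
Minimum DO = C_s − D_c = 10.4 − 4.277 = 6.123 mg/L.
x_c = v t_c = 0.309 m/s × 0.2528 d × 86400 s/d = 6749 m ≈ 6.75 km.

t_c ≈ 0.253 d; D_c ≈ 4.28 mg/L; min DO ≈ 6.12 mg/L; x_c ≈ 6.75 km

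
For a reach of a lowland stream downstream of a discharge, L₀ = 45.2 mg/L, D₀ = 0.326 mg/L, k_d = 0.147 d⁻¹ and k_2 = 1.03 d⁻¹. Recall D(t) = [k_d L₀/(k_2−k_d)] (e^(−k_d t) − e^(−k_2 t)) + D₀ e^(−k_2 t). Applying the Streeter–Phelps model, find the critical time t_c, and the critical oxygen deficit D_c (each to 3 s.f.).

t_c ≈ 2.15 d; D_c ≈ 4.70 mg/L

At the critical point dD/dt = 0, so k_d L₀ e^(−k_d t) = k_2 D. Substituting D(t) from the Streeter–Phelps equation and solving for t gives
t_c = ln[(k_2/k_d)(1 − D₀(k_2−k_d)/(k_d L₀))] / (k_2−k_d).
Here k_2−k_d = 0.8830 d⁻¹ and 1 − D₀(k_2−k_d)/(k_d L₀) = 1 − 0.326×0.8830/(0.147×45.2) = 0.9567, so
t_c = ln(7.007 × 0.9567) / 0.8830 = 1.903 / 0.8830 = 2.155 d.
D_c = (k_d/k_2) L₀ e^(−k_d t_c) = (0.147/1.03) × 45.2 × e^(−0.147×2.155) = 0.1427 × 45.2 × 0.7285 = 4.700 mg/L.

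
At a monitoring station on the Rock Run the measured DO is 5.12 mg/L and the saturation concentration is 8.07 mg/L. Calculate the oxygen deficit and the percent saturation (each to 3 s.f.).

D = C_s − C = 8.07 − 5.12 = 2.95 mg/L.
% saturation = 5.12/8.07 × 100 = 63.4 %.

D ≈ 2.95 mg/L; 63.4 % saturation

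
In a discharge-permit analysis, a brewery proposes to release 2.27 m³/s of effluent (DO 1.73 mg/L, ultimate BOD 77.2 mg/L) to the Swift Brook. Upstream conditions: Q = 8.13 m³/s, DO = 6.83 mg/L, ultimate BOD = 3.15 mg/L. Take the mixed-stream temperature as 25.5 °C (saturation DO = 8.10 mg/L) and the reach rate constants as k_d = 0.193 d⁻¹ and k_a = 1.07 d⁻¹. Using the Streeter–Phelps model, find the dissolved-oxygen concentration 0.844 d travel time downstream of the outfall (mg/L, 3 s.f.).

Mixed DO = (8.13×6.83 + 2.27×1.73)/(8.13+2.27) = 59.46/10.40 = 5.717 mg/L.
Mixed L₀ = (8.13×3.15 + 2.27×77.2)/(10.40) = 200.9/10.40 = 19.31 mg/L.
Initial deficit D₀ = C_s − DO₀ = 8.10 − 5.717 = 2.383 mg/L.
D(0.844) = [0.193×19.31/(1.07−0.193)](e^(−0.193×0.844) − e^(−1.07×0.844)) + 2.383 e^(−1.07×0.844)
= 4.250 × (0.8497 − 0.4053) + 2.383 × 0.4053 = 2.855 mg/L.
DO = 8.10 − 2.855 = 5.245 mg/L.

DO ≈ 5.25 mg/L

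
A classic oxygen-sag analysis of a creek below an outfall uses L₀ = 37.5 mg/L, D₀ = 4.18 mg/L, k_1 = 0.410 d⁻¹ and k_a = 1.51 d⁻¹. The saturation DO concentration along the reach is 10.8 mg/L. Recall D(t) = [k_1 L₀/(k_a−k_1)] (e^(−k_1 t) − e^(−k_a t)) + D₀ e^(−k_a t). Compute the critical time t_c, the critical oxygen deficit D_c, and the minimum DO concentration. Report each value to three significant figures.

At the critical point dD/dt = 0, so k_1 L₀ e^(−k_1 t) = k_a D. Substituting D(t) from the Streeter–Phelps equation and solving for t gives
t_c = ln[(k_a/k_1)(1 − D₀(k_a−k_1)/(k_1 L₀))] / (k_a−k_1).
Here k_a−k_1 = 1.100 d⁻¹ and 1 − D₀(k_a−k_1)/(k_1 L₀) = 1 − 4.18×1.100/(0.410×37.5) = 0.7009, so
t_c = ln(3.683 × 0.7009) / 1.100 = 0.9484 / 1.100 = 0.8622 d.
L(t_c) = L₀ e^(−k_1 t_c) = 37.5 × 0.7022 = 26.33 mg/L, and at the critical point k_a D_c = k_1 L, so D_c = (0.410/1.51) × 26.33 = 7.150 mg/L.
Minimum DO = C_s − D_c = 10.8 − 7.150 = 3.650 mg/L.

t_c ≈ 0.862 d; D_c ≈ 7.15 mg/L; min DO ≈ 3.65 mg/L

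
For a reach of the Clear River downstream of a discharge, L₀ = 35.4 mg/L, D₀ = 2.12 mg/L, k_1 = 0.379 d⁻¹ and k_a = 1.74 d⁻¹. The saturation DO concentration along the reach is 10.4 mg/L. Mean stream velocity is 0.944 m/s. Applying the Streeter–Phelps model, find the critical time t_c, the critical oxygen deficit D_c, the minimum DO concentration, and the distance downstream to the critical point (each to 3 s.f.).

t_c ≈ 0.942 d; D_c ≈ 5.40 mg/L; min DO ≈ 5.00 mg/L; x_c ≈ 76.8 km

t_c = [1/(k_a−k_1)] ln[(k_a/k_1)(1 − D₀(k_a−k_1)/(k_1 L₀))]
= [1/(1.74−0.379)] ln[(1.74/0.379)(1 − 2.12×1.361/(0.379×35.4))]
= (1/1.361) ln[4.591 × 0.7849] = 0.7348 × ln(3.604) = 0.7348 × 1.282 = 0.9419 d.
D_c = (k_1/k_a) L₀ e^(−k_1 t_c) = (0.379/1.74) × 35.4 × e^(−0.379×0.9419) = 0.2178 × 35.4 × 0.6998 = 5.396 mg/L.
Minimum DO = C_s − D_c = 10.4 − 5.396 = 5.004 mg/L.
x_c = v t_c = 0.944 m/s × 0.9419 d × 86400 s/d = 76820 m ≈ 76.8 km.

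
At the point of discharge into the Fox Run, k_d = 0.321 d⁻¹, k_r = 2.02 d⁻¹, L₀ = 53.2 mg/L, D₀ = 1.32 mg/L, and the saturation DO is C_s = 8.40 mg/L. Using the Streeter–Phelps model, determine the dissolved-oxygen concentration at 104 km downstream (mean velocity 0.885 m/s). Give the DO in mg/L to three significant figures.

Travel time t = x/v = 104 km / (0.885 m/s) = 104000 m / 0.885 m/s = 117500 s = 1.360 d.
k_d L₀/(k_r−k_d) = 0.321×53.2/(2.02−0.321) = 17.08/1.699 = 10.05 mg/L.
e^(−k_d t) = e^(−0.321×1.360) = 0.6462; e^(−k_r t) = e^(−2.02×1.360) = 0.06409.
D = 10.05 × (0.6462 − 0.06409) + 1.32 × 0.06409 = 5.851 + 0.08460 = 5.936 mg/L.
DO = C_s − D = 8.40 − 5.936 = 2.464 mg/L.

DO ≈ 2.46 mg/L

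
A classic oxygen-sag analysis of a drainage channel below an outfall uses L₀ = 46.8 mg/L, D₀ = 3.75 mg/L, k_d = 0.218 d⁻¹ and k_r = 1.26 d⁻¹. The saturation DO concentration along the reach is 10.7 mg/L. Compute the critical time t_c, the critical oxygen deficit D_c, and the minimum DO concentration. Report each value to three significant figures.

With k_r/k_d = 5.780 and 1 − D₀(k_r−k_d)/(k_d L₀) = 0.6170,
t_c = ln(5.780 × 0.6170) / (1.26 − 0.218) = ln(3.566) / 1.042 = 1.271/1.042 = 1.220 d.
D_c = (k_d/k_r) L₀ e^(−k_d t_c) = (0.218/1.26) × 46.8 × e^(−0.218×1.220) = 0.1730 × 46.8 × 0.7664 = 6.206 mg/L.
Minimum DO = C_s − D_c = 10.7 − 6.206 = 4.494 mg/L.

t_c ≈ 1.22 d; D_c ≈ 6.21 mg/L; min DO ≈ 4.49 mg/L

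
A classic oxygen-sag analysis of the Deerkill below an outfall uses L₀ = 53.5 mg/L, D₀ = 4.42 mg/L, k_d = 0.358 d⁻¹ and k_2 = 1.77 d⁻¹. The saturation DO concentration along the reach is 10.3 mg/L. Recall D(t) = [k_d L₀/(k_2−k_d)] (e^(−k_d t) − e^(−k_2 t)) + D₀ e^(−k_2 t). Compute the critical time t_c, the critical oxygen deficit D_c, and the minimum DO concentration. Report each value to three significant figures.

t_c = [1/(k_2−k_d)] ln[(k_2/k_d)(1 − D₀(k_2−k_d)/(k_d L₀))]
= [1/(1.77−0.358)] ln[(1.77/0.358)(1 − 4.42×1.412/(0.358×53.5))]
= (1/1.412) ln[4.944 × 0.6741] = 0.7082 × ln(3.333) = 0.7082 × 1.204 = 0.8526 d.
D_c = (k_d/k_2) L₀ e^(−k_d t_c) = (0.358/1.77) × 53.5 × e^(−0.358×0.8526) = 0.2023 × 53.5 × 0.7369 = 7.974 mg/L.
Minimum DO = C_s − D_c = 10.3 − 7.974 = 2.326 mg/L.

t_c ≈ 0.853 d; D_c ≈ 7.97 mg/L; min DO ≈ 2.33 mg/L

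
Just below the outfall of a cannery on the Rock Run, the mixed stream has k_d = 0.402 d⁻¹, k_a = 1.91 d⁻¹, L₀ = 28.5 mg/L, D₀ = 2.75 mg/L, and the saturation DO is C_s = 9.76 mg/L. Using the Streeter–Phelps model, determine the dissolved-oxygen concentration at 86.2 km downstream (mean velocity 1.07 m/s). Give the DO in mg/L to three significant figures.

DO ≈ 5.35 mg/L

Travel time t = x/v = 86.2 km / (1.07 m/s) = 86200 m / 1.07 m/s = 80560 s = 0.9324 d.
k_d L₀/(k_a−k_d) = 0.402×28.5/(1.91−0.402) = 11.46/1.508 = 7.597 mg/L.
e^(−k_d t) = e^(−0.402×0.9324) = 0.6874; e^(−k_a t) = e^(−1.91×0.9324) = 0.1685.
D = 7.597 × (0.6874 − 0.1685) + 2.75 × 0.1685 = 3.942 + 0.4633 = 4.406 mg/L.
DO = C_s − D = 9.76 − 4.406 = 5.354 mg/L.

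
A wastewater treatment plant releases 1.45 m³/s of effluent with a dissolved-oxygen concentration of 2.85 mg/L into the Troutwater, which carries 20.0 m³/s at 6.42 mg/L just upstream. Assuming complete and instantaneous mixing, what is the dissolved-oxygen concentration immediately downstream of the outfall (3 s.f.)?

Flow-weighted mixing: C = (Q_r C_r + Q_w C_w)/(Q_r + Q_w)
= (20.0×6.42 + 1.45×2.85)/(20.0 + 1.45) = 132.5/21.45 = 6.179 mg/L.

6.18 mg/L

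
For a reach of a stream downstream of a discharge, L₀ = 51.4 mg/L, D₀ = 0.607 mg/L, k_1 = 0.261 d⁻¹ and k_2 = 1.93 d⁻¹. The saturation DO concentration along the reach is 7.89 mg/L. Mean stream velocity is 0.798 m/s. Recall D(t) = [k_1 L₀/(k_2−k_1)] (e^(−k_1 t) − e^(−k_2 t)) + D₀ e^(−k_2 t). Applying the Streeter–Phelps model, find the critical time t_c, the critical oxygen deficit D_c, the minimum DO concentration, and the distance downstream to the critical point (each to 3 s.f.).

t_c ≈ 1.15 d; D_c ≈ 5.15 mg/L; min DO ≈ 2.74 mg/L; x_c ≈ 79.4 km

t_c = [1/(k_2−k_1)] ln[(k_2/k_1)(1 − D₀(k_2−k_1)/(k_1 L₀))]
= [1/(1.93−0.261)] ln[(1.93/0.261)(1 − 0.607×1.669/(0.261×51.4))]
= (1/1.669) ln[7.395 × 0.9245] = 0.5992 × ln(6.836) = 0.5992 × 1.922 = 1.152 d.
L(t_c) = L₀ e^(−k_1 t_c) = 51.4 × 0.7404 = 38.06 mg/L, and at the critical point k_2 D_c = k_1 L, so D_c = (0.261/1.93) × 38.06 = 5.146 mg/L.
Minimum DO = C_s − D_c = 7.89 − 5.146 = 2.744 mg/L.
x_c = v t_c = 0.798 m/s × 1.152 d × 86400 s/d = 79410 m ≈ 79.4 km.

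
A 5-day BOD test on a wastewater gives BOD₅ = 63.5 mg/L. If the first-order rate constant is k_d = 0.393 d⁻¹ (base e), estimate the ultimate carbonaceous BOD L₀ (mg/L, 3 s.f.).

L₀ ≈ 73.9 mg/L

BOD₅ = L₀(1 − e^(−5k_d)) ⇒ L₀ = BOD₅ / (1 − e^(−5×0.393))
= 63.5 / (1 − 0.1402) = 63.5 / 0.8598 = 73.85 mg/L.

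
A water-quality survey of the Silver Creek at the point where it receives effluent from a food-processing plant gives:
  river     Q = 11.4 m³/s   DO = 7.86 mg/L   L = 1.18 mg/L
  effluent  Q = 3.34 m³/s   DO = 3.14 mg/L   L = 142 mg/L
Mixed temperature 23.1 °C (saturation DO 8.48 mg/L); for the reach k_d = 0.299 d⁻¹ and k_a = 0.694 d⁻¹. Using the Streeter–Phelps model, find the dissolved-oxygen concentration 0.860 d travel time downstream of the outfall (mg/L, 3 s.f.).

Mixed DO = (11.4×7.86 + 3.34×3.14)/(11.4+3.34) = 100.1/14.74 = 6.790 mg/L.
Mixed L₀ = (11.4×1.18 + 3.34×142)/(14.74) = 487.7/14.74 = 33.09 mg/L.
Initial deficit D₀ = C_s − DO₀ = 8.48 − 6.790 = 1.690 mg/L.
D(0.860) = [0.299×33.09/(0.694−0.299)](e^(−0.299×0.860) − e^(−0.694×0.860)) + 1.690 e^(−0.694×0.860)
= 25.05 × (0.7733 − 0.5505) + 1.690 × 0.5505 = 6.508 mg/L.
DO = 8.48 − 6.508 = 1.972 mg/L.

DO ≈ 1.97 mg/L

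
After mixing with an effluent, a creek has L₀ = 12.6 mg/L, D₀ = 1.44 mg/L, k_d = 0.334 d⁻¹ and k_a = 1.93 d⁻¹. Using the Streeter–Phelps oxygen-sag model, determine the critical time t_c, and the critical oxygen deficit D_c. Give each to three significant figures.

t_c ≈ 0.604 d; D_c ≈ 1.78 mg/L

At the critical point dD/dt = 0, so k_d L₀ e^(−k_d t) = k_a D. Substituting D(t) from the Streeter–Phelps equation and solving for t gives
t_c = ln[(k_a/k_d)(1 − D₀(k_a−k_d)/(k_d L₀))] / (k_a−k_d).
Here k_a−k_d = 1.596 d⁻¹ and 1 − D₀(k_a−k_d)/(k_d L₀) = 1 − 1.44×1.596/(0.334×12.6) = 0.4539, so
t_c = ln(5.778 × 0.4539) / 1.596 = 0.9642 / 1.596 = 0.6042 d.
L(t_c) = L₀ e^(−k_d t_c) = 12.6 × 0.8173 = 10.30 mg/L, and at the critical point k_a D_c = k_d L, so D_c = (0.334/1.93) × 10.30 = 1.782 mg/L.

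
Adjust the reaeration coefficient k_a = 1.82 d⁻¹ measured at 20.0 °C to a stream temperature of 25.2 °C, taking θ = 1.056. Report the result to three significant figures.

k_a ≈ 2.42 d⁻¹

k_a(T₂) = k_a(T₁) · θ^(T₂−T₁) = 1.82 × 1.056^(25.2−20.0)
= 1.82 × 1.056^5.20 = 1.82 × 1.328 = 2.416 d⁻¹.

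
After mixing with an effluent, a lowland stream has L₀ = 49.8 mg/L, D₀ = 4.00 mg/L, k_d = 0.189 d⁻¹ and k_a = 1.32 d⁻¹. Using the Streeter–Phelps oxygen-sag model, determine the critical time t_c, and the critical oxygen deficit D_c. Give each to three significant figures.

t_c ≈ 1.14 d; D_c ≈ 5.75 mg/L

At the critical point dD/dt = 0, so k_d L₀ e^(−k_d t) = k_a D. Substituting D(t) from the Streeter–Phelps equation and solving for t gives
t_c = ln[(k_a/k_d)(1 − D₀(k_a−k_d)/(k_d L₀))] / (k_a−k_d).
Here k_a−k_d = 1.131 d⁻¹ and 1 − D₀(k_a−k_d)/(k_d L₀) = 1 − 4.00×1.131/(0.189×49.8) = 0.5193, so
t_c = ln(6.984 × 0.5193) / 1.131 = 1.288 / 1.131 = 1.139 d.
D_c = (k_d/k_a) L₀ e^(−k_d t_c) = (0.189/1.32) × 49.8 × e^(−0.189×1.139) = 0.1432 × 49.8 × 0.8063 = 5.749 mg/L.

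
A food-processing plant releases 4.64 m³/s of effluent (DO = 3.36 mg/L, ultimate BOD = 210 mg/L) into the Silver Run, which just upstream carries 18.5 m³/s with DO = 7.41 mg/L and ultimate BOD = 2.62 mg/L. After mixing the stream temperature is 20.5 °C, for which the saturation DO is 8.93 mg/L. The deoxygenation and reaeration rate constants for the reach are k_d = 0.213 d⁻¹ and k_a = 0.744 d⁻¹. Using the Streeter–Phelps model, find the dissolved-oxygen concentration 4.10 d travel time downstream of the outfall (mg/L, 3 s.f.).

DO ≈ 2.25 mg/L

Mixed DO = (18.5×7.41 + 4.64×3.36)/(18.5+4.64) = 152.7/23.14 = 6.598 mg/L.
Mixed L₀ = (18.5×2.62 + 4.64×210)/(23.14) = 1023/23.14 = 44.20 mg/L.
Initial deficit D₀ = C_s − DO₀ = 8.93 − 6.598 = 2.332 mg/L.
D(4.10) = [0.213×44.20/(0.744−0.213)](e^(−0.213×4.10) − e^(−0.744×4.10)) + 2.332 e^(−0.744×4.10)
= 17.73 × (0.4176 − 0.04734) + 2.332 × 0.04734 = 6.675 mg/L.
DO = 8.93 − 6.675 = 2.255 mg/L.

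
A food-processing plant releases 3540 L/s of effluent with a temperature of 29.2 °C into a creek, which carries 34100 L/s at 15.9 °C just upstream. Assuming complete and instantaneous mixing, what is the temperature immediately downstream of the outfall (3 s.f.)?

Flow-weighted mixing: C = (Q_r C_r + Q_w C_w)/(Q_r + Q_w)
= (34100×15.9 + 3540×29.2)/(34100 + 3540) = 645600/37640 = 17.15 °C.

17.2 °C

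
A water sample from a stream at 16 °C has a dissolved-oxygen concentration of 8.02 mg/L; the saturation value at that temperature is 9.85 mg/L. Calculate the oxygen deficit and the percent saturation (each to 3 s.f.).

D ≈ 1.83 mg/L; 81.4 % saturation

D = C_s − C = 9.85 − 8.02 = 1.83 mg/L.
% saturation = 8.02/9.85 × 100 = 81.4 %.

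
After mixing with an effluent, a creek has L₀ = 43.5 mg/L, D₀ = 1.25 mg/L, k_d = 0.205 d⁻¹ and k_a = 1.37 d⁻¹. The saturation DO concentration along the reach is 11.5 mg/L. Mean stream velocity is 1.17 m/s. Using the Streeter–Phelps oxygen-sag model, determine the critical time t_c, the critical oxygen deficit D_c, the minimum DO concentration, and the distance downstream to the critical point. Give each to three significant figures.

At the critical point dD/dt = 0, so k_d L₀ e^(−k_d t) = k_a D. Substituting D(t) from the Streeter–Phelps equation and solving for t gives
t_c = ln[(k_a/k_d)(1 − D₀(k_a−k_d)/(k_d L₀))] / (k_a−k_d).
Here k_a−k_d = 1.165 d⁻¹ and 1 − D₀(k_a−k_d)/(k_d L₀) = 1 − 1.25×1.165/(0.205×43.5) = 0.8367, so
t_c = ln(6.683 × 0.8367) / 1.165 = 1.721 / 1.165 = 1.477 d.
D_c = (k_d/k_a) L₀ e^(−k_d t_c) = (0.205/1.37) × 43.5 × e^(−0.205×1.477) = 0.1496 × 43.5 × 0.7387 = 4.808 mg/L.
Minimum DO = C_s − D_c = 11.5 − 4.808 = 6.692 mg/L.
x_c = v t_c = 1.17 m/s × 1.477 d × 86400 s/d = 149400 m ≈ 149 km.

t_c ≈ 1.48 d; D_c ≈ 4.81 mg/L; min DO ≈ 6.69 mg/L; x_c ≈ 149 km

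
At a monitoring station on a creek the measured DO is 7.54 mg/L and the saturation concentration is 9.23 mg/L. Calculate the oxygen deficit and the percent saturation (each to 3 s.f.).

D ≈ 1.69 mg/L; 81.7 % saturation

D = C_s − C = 9.23 − 7.54 = 1.69 mg/L.
% saturation = 7.54/9.23 × 100 = 81.7 %.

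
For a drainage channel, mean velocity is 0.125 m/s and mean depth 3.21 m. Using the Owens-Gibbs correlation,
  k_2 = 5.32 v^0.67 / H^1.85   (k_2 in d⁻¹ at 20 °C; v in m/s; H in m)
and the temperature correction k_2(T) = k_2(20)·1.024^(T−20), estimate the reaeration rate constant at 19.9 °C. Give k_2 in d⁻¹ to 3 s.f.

k_2 ≈ 0.152 d⁻¹

k_2(20) = 5.32 × 0.125^0.67 / 3.21^1.85 = 5.32 × 0.2483 / 8.650 = 0.1527 d⁻¹.
k_2(19.9) = 0.1527 × 1.024^(19.9−20) = 0.1527 × 0.9976 = 0.1523 d⁻¹.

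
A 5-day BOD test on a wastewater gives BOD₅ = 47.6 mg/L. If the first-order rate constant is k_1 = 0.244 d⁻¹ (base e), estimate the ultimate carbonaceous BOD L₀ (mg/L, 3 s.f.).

L₀ ≈ 67.5 mg/L

BOD₅ = L₀(1 − e^(−5k_1)) ⇒ L₀ = BOD₅ / (1 − e^(−5×0.244))
= 47.6 / (1 − 0.2952) = 47.6 / 0.7048 = 67.54 mg/L.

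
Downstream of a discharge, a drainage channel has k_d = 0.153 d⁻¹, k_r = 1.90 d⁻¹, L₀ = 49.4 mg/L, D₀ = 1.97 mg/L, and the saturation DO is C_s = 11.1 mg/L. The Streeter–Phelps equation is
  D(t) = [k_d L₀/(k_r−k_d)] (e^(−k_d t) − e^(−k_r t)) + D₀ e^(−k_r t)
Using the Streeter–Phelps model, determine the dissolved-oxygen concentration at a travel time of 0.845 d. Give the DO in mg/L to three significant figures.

DO ≈ 7.77 mg/L

k_d L₀/(k_r−k_d) = 0.153×49.4/(1.90−0.153) = 7.558/1.747 = 4.326 mg/L.
e^(−k_d t) = e^(−0.153×0.8450) = 0.8787; e^(−k_r t) = e^(−1.90×0.8450) = 0.2008.
D = 4.326 × (0.8787 − 0.2008) + 1.97 × 0.2008 = 2.933 + 0.3956 = 3.329 mg/L.
DO = C_s − D = 11.1 − 3.329 = 7.771 mg/L.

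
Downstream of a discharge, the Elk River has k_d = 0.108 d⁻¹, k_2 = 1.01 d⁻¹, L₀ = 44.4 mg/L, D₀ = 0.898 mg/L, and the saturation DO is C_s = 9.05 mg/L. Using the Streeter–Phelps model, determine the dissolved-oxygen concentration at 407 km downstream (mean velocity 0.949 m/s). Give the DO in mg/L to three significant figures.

DO ≈ 5.97 mg/L

Travel time t = x/v = 407 km / (0.949 m/s) = 407000 m / 0.949 m/s = 428900 s = 4.964 d.
k_d L₀/(k_2−k_d) = 0.108×44.4/(1.01−0.108) = 4.795/0.9020 = 5.316 mg/L.
e^(−k_d t) = e^(−0.108×4.964) = 0.5850; e^(−k_2 t) = e^(−1.01×4.964) = 0.006648.
D = 5.316 × (0.5850 − 0.006648) + 0.898 × 0.006648 = 3.075 + 0.005970 = 3.081 mg/L.
DO = C_s − D = 9.05 − 3.081 = 5.969 mg/L.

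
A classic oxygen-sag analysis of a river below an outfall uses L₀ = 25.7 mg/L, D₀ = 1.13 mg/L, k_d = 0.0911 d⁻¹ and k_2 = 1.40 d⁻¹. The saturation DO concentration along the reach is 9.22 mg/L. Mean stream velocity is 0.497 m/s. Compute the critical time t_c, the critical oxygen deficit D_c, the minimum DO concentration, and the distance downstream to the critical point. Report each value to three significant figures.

With k_2/k_d = 15.37 and 1 − D₀(k_2−k_d)/(k_d L₀) = 0.3683,
t_c = ln(15.37 × 0.3683) / (1.40 − 0.0911) = ln(5.659) / 1.309 = 1.733/1.309 = 1.324 d.
L(t_c) = L₀ e^(−k_d t_c) = 25.7 × 0.8864 = 22.78 mg/L, and at the critical point k_2 D_c = k_d L, so D_c = (0.0911/1.40) × 22.78 = 1.482 mg/L.
Minimum DO = C_s − D_c = 9.22 − 1.482 = 7.738 mg/L.
x_c = v t_c = 0.497 m/s × 1.324 d × 86400 s/d = 56860 m ≈ 56.9 km.

t_c ≈ 1.32 d; D_c ≈ 1.48 mg/L; min DO ≈ 7.74 mg/L; x_c ≈ 56.9 km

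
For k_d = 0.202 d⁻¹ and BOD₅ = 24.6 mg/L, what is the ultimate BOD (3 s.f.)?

BOD₅ = L₀(1 − e^(−5k_d)) ⇒ L₀ = BOD₅ / (1 − e^(−5×0.202))
= 24.6 / (1 − 0.3642) = 24.6 / 0.6358 = 38.69 mg/L.

L₀ ≈ 38.7 mg/L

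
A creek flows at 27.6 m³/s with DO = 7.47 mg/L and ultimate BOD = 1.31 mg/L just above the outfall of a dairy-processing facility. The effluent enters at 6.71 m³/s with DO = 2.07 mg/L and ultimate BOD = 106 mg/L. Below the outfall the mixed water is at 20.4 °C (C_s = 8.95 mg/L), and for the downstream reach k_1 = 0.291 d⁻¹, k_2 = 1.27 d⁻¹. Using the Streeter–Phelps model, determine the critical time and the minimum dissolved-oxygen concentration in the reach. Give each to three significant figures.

Mixed DO = (27.6×7.47 + 6.71×2.07)/(27.6+6.71) = 220.1/34.31 = 6.414 mg/L.
Mixed L₀ = (27.6×1.31 + 6.71×106)/(34.31) = 747.4/34.31 = 21.78 mg/L.
Initial deficit D₀ = C_s − DO₀ = 8.95 − 6.414 = 2.536 mg/L.
t_c = (1/0.9790) ln[(1.27/0.291)(1 − 2.536×0.9790/(0.291×21.78))] = 1.021 × ln(2.655) = 0.9974 d.
D_c = (0.291/1.27) × 21.78 × e^(−0.291×0.9974) = 0.2291 × 21.78 × 0.7481 = 3.734 mg/L.
Minimum DO = 8.95 − 3.734 = 5.216 mg/L.

t_c ≈ 0.997 d; minimum DO ≈ 5.22 mg/L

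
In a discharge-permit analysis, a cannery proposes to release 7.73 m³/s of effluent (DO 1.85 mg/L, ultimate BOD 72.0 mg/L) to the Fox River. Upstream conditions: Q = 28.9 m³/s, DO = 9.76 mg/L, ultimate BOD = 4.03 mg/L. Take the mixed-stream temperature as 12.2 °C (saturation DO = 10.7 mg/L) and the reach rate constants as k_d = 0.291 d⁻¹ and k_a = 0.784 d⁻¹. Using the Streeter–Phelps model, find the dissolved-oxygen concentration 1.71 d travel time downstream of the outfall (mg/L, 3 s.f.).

DO ≈ 6.26 mg/L

Mixed DO = (28.9×9.76 + 7.73×1.85)/(28.9+7.73) = 296.4/36.63 = 8.091 mg/L.
Mixed L₀ = (28.9×4.03 + 7.73×72.0)/(36.63) = 673.0/36.63 = 18.37 mg/L.
Initial deficit D₀ = C_s − DO₀ = 10.7 − 8.091 = 2.609 mg/L.
D(1.71) = [0.291×18.37/(0.784−0.291)](e^(−0.291×1.71) − e^(−0.784×1.71)) + 2.609 e^(−0.784×1.71)
= 10.85 × (0.6080 − 0.2617) + 2.609 × 0.2617 = 4.439 mg/L.
DO = 10.7 − 4.439 = 6.261 mg/L.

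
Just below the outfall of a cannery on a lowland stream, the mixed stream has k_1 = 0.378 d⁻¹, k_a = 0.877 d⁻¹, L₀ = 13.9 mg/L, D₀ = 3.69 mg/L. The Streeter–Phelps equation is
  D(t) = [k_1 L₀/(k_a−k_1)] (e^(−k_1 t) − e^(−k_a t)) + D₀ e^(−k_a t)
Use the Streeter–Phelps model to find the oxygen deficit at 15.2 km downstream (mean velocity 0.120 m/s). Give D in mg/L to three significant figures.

Travel time t = x/v = 15.2 km / (0.120 m/s) = 15200 m / 0.120 m/s = 126700 s = 1.466 d.
k_1 L₀/(k_a−k_1) = 0.378×13.9/(0.877−0.378) = 5.254/0.4990 = 10.53 mg/L.
e^(−k_1 t) = e^(−0.378×1.466) = 0.5746; e^(−k_a t) = e^(−0.877×1.466) = 0.2764.
D = 10.53 × (0.5746 − 0.2764) + 3.69 × 0.2764 = 3.139 + 1.020 = 4.159 mg/L.

D ≈ 4.16 mg/L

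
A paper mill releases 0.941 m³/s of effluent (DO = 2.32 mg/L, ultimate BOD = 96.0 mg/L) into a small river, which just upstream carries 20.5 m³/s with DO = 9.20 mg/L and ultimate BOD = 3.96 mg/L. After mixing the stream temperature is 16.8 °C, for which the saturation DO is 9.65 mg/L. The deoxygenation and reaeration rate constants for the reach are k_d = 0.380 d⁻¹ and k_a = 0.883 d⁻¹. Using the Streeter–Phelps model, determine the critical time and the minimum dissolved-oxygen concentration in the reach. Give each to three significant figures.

t_c ≈ 1.41 d; minimum DO ≈ 7.64 mg/L

Mixed DO = (20.5×9.20 + 0.941×2.32)/(20.5+0.941) = 190.8/21.44 = 8.898 mg/L.
Mixed L₀ = (20.5×3.96 + 0.941×96.0)/(21.44) = 171.5/21.44 = 7.999 mg/L.
Initial deficit D₀ = C_s − DO₀ = 9.65 − 8.898 = 0.7519 mg/L.
t_c = (1/0.5030) ln[(0.883/0.380)(1 − 0.7519×0.5030/(0.380×7.999))] = 1.988 × ln(2.035) = 1.412 d.
D_c = (0.380/0.883) × 7.999 × e^(−0.380×1.412) = 0.4304 × 7.999 × 0.5847 = 2.013 mg/L.
Minimum DO = 9.65 − 2.013 = 7.637 mg/L.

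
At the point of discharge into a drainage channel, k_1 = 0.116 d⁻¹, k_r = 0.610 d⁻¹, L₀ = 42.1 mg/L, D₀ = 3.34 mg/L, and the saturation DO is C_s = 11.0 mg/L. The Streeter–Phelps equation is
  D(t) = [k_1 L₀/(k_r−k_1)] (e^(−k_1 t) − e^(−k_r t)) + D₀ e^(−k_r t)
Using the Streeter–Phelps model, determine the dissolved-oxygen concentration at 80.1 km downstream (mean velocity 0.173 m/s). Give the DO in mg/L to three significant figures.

DO ≈ 5.94 mg/L

Travel time t = x/v = 80.1 km / (0.173 m/s) = 80100 m / 0.173 m/s = 463000 s = 5.359 d.
k_1 L₀/(k_r−k_1) = 0.116×42.1/(0.610−0.116) = 4.884/0.4940 = 9.886 mg/L.
e^(−k_1 t) = e^(−0.116×5.359) = 0.5371; e^(−k_r t) = e^(−0.610×5.359) = 0.03805.
D = 9.886 × (0.5371 − 0.03805) + 3.34 × 0.03805 = 4.933 + 0.1271 = 5.060 mg/L.
DO = C_s − D = 11.0 − 5.060 = 5.940 mg/L.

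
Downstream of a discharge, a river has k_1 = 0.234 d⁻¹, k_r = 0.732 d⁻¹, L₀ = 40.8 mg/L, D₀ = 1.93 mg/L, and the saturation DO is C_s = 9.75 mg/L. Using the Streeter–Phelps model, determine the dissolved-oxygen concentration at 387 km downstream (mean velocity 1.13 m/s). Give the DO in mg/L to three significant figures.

Travel time t = x/v = 387 km / (1.13 m/s) = 387000 m / 1.13 m/s = 342500 s = 3.964 d.
k_1 L₀/(k_r−k_1) = 0.234×40.8/(0.732−0.234) = 9.547/0.4980 = 19.17 mg/L.
e^(−k_1 t) = e^(−0.234×3.964) = 0.3955; e^(−k_r t) = e^(−0.732×3.964) = 0.05494.
D = 19.17 × (0.3955 − 0.05494) + 1.93 × 0.05494 = 6.529 + 0.1060 = 6.635 mg/L.
DO = C_s − D = 9.75 − 6.635 = 3.115 mg/L.

DO ≈ 3.11 mg/L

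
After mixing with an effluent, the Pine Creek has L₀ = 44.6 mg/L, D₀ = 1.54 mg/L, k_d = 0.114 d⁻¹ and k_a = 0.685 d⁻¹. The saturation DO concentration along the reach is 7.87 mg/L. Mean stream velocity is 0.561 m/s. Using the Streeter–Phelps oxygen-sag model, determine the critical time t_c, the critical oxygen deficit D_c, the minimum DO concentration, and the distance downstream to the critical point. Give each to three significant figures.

With k_a/k_d = 6.009 and 1 − D₀(k_a−k_d)/(k_d L₀) = 0.8271,
t_c = ln(6.009 × 0.8271) / (0.685 − 0.114) = ln(4.970) / 0.5710 = 1.603/0.5710 = 2.808 d.
L(t_c) = L₀ e^(−k_d t_c) = 44.6 × 0.7261 = 32.38 mg/L, and at the critical point k_a D_c = k_d L, so D_c = (0.114/0.685) × 32.38 = 5.389 mg/L.
Minimum DO = C_s − D_c = 7.87 − 5.389 = 2.481 mg/L.
x_c = v t_c = 0.561 m/s × 2.808 d × 86400 s/d = 136100 m ≈ 136 km.

t_c ≈ 2.81 d; D_c ≈ 5.39 mg/L; min DO ≈ 2.48 mg/L; x_c ≈ 136 km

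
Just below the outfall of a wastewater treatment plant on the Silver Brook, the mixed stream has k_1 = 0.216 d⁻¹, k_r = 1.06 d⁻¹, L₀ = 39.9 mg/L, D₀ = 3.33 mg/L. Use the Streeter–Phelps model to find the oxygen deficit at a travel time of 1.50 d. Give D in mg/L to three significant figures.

D ≈ 5.98 mg/L

k_1 L₀/(k_r−k_1) = 0.216×39.9/(1.06−0.216) = 8.618/0.8440 = 10.21 mg/L.
e^(−k_1 t) = e^(−0.216×1.500) = 0.7233; e^(−k_r t) = e^(−1.06×1.500) = 0.2039.
D = 10.21 × (0.7233 − 0.2039) + 3.33 × 0.2039 = 5.303 + 0.6791 = 5.982 mg/L.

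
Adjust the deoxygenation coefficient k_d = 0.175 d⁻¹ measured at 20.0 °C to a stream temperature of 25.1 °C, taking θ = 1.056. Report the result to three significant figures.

k_d(T₂) = k_d(T₁) · θ^(T₂−T₁) = 0.175 × 1.056^(25.1−20.0)
= 0.175 × 1.056^5.10 = 0.175 × 1.320 = 0.2311 d⁻¹.

k_d ≈ 0.231 d⁻¹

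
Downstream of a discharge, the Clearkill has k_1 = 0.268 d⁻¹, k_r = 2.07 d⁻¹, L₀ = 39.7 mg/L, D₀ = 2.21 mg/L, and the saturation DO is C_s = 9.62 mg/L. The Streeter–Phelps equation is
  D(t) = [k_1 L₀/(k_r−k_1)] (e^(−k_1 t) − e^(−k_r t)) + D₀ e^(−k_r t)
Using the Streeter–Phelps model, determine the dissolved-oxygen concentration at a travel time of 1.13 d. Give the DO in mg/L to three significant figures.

DO ≈ 5.61 mg/L

k_1 L₀/(k_r−k_1) = 0.268×39.7/(2.07−0.268) = 10.64/1.802 = 5.904 mg/L.
e^(−k_1 t) = e^(−0.268×1.130) = 0.7387; e^(−k_r t) = e^(−2.07×1.130) = 0.09641.
D = 5.904 × (0.7387 − 0.09641) + 2.21 × 0.09641 = 3.792 + 0.2131 = 4.005 mg/L.
DO = C_s − D = 9.62 − 4.005 = 5.615 mg/L.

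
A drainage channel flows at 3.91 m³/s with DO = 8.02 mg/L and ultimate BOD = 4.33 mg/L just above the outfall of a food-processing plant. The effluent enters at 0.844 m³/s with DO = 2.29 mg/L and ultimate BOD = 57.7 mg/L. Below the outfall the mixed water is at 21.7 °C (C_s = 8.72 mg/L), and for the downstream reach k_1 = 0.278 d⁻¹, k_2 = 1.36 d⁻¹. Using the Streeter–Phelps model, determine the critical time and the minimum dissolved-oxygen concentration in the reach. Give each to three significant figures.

Mixed DO = (3.91×8.02 + 0.844×2.29)/(3.91+0.844) = 33.29/4.754 = 7.003 mg/L.
Mixed L₀ = (3.91×4.33 + 0.844×57.7)/(4.754) = 65.63/4.754 = 13.81 mg/L.
Initial deficit D₀ = C_s − DO₀ = 8.72 − 7.003 = 1.717 mg/L.
t_c = (1/1.082) ln[(1.36/0.278)(1 − 1.717×1.082/(0.278×13.81))] = 0.9242 × ln(2.524) = 0.8555 d.
D_c = (0.278/1.36) × 13.81 × e^(−0.278×0.8555) = 0.2044 × 13.81 × 0.7883 = 2.225 mg/L.
Minimum DO = 8.72 − 2.225 = 6.495 mg/L.

t_c ≈ 0.856 d; minimum DO ≈ 6.50 mg/L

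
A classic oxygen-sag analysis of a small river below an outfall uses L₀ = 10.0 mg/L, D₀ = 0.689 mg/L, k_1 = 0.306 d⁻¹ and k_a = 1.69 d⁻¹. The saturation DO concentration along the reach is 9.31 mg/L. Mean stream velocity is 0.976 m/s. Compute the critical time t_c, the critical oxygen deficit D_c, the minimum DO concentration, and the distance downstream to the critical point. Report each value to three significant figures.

t_c = [1/(k_a−k_1)] ln[(k_a/k_1)(1 − D₀(k_a−k_1)/(k_1 L₀))]
= [1/(1.69−0.306)] ln[(1.69/0.306)(1 − 0.689×1.384/(0.306×10.0))]
= (1/1.384) ln[5.523 × 0.6884] = 0.7225 × ln(3.802) = 0.7225 × 1.335 = 0.9649 d.
L(t_c) = L₀ e^(−k_1 t_c) = 10.0 × 0.7443 = 7.443 mg/L, and at the critical point k_a D_c = k_1 L, so D_c = (0.306/1.69) × 7.443 = 1.348 mg/L.
Minimum DO = C_s − D_c = 9.31 − 1.348 = 7.962 mg/L.
x_c = v t_c = 0.976 m/s × 0.9649 d × 86400 s/d = 81370 m ≈ 81.4 km.

t_c ≈ 0.965 d; D_c ≈ 1.35 mg/L; min DO ≈ 7.96 mg/L; x_c ≈ 81.4 km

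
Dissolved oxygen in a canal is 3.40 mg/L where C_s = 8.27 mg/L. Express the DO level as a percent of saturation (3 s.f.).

41.1 % saturation

% saturation = C/C_s × 100 = 3.40/8.27 × 100 = 41.1 %.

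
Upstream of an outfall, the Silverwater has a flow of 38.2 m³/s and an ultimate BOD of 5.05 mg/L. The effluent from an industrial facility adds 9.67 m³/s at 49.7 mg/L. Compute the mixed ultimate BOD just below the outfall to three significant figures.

Flow-weighted mixing: C = (Q_r C_r + Q_w C_w)/(Q_r + Q_w)
= (38.2×5.05 + 9.67×49.7)/(38.2 + 9.67) = 673.5/47.87 = 14.07 mg/L.

14.1 mg/L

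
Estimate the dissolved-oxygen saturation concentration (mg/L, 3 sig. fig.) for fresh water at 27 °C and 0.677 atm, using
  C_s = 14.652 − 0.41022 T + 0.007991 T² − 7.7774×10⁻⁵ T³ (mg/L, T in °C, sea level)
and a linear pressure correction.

At sea level: C_s = 14.652 − 0.41022×27 + 0.007991×27² − 7.7774×10⁻⁵×27³ = 7.871 mg/L.
Pressure correction: C_s' = 7.871 × 0.677 = 5.328 mg/L.

C_s ≈ 5.33 mg/L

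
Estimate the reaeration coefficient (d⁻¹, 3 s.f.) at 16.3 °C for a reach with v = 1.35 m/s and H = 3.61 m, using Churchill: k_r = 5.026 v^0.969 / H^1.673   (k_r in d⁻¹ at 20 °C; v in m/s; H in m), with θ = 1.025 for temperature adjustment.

k_r ≈ 0.716 d⁻¹

k_r(20) = 5.026 × 1.35^0.969 / 3.61^1.673 = 5.026 × 1.337 / 8.565 = 0.7849 d⁻¹.
k_r(16.3) = 0.7849 × 1.025^(16.3−20) = 0.7849 × 0.9127 = 0.7164 d⁻¹.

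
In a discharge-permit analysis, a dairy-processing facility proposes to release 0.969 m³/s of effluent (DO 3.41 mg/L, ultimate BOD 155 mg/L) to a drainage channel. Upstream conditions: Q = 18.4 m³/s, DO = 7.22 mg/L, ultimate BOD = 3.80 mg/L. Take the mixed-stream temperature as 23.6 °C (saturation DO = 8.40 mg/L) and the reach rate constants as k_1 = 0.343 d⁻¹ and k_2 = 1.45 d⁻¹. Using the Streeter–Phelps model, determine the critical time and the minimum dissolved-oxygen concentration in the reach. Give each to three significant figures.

t_c ≈ 0.857 d; minimum DO ≈ 6.40 mg/L

Mixed DO = (18.4×7.22 + 0.969×3.41)/(18.4+0.969) = 136.2/19.37 = 7.029 mg/L.
Mixed L₀ = (18.4×3.80 + 0.969×155)/(19.37) = 220.1/19.37 = 11.36 mg/L.
Initial deficit D₀ = C_s − DO₀ = 8.40 − 7.029 = 1.371 mg/L.
t_c = (1/1.107) ln[(1.45/0.343)(1 − 1.371×1.107/(0.343×11.36))] = 0.9033 × ln(2.582) = 0.8568 d.
D_c = (0.343/1.45) × 11.36 × e^(−0.343×0.8568) = 0.2366 × 11.36 × 0.7454 = 2.004 mg/L.
Minimum DO = 8.40 − 2.004 = 6.396 mg/L.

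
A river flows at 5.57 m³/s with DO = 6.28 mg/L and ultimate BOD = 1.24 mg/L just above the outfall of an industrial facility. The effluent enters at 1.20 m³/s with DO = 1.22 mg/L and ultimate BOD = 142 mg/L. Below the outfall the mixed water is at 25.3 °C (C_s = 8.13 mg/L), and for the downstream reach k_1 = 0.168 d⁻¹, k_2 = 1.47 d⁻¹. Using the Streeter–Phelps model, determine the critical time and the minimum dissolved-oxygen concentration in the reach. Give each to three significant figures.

Mixed DO = (5.57×6.28 + 1.20×1.22)/(5.57+1.20) = 36.44/6.770 = 5.383 mg/L.
Mixed L₀ = (5.57×1.24 + 1.20×142)/(6.770) = 177.3/6.770 = 26.19 mg/L.
Initial deficit D₀ = C_s − DO₀ = 8.13 − 5.383 = 2.747 mg/L.
t_c = (1/1.302) ln[(1.47/0.168)(1 − 2.747×1.302/(0.168×26.19))] = 0.7680 × ln(1.638) = 0.3788 d.
D_c = (0.168/1.47) × 26.19 × e^(−0.168×0.3788) = 0.1143 × 26.19 × 0.9383 = 2.809 mg/L.
Minimum DO = 8.13 − 2.809 = 5.321 mg/L.

t_c ≈ 0.379 d; minimum DO ≈ 5.32 mg/L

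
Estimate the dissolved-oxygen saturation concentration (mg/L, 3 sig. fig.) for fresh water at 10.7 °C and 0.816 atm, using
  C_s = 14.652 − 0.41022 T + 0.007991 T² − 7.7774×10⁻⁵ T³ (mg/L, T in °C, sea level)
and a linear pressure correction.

C_s ≈ 9.04 mg/L

At sea level: C_s = 14.652 − 0.41022×10.7 + 0.007991×10.7² − 7.7774×10⁻⁵×10.7³ = 11.08 mg/L.
Pressure correction: C_s' = 11.08 × 0.816 = 9.043 mg/L.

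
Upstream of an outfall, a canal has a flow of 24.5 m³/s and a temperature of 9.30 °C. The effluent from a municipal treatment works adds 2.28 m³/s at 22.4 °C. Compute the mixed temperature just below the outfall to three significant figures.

10.4 °C

Flow-weighted mixing: C = (Q_r C_r + Q_w C_w)/(Q_r + Q_w)
= (24.5×9.30 + 2.28×22.4)/(24.5 + 2.28) = 278.9/26.78 = 10.42 °C.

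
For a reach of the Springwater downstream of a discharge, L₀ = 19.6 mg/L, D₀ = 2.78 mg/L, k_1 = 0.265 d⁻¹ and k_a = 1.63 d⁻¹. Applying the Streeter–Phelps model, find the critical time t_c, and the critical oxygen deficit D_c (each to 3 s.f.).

t_c ≈ 0.370 d; D_c ≈ 2.89 mg/L

t_c = [1/(k_a−k_1)] ln[(k_a/k_1)(1 − D₀(k_a−k_1)/(k_1 L₀))]
= [1/(1.63−0.265)] ln[(1.63/0.265)(1 − 2.78×1.365/(0.265×19.6))]
= (1/1.365) ln[6.151 × 0.2694] = 0.7326 × ln(1.657) = 0.7326 × 0.5051 = 0.3700 d.
D_c = (k_1/k_a) L₀ e^(−k_1 t_c) = (0.265/1.63) × 19.6 × e^(−0.265×0.3700) = 0.1626 × 19.6 × 0.9066 = 2.889 mg/L.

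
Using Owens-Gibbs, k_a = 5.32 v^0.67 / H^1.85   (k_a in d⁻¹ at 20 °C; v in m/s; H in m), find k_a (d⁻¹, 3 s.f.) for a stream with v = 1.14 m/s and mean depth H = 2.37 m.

k_a = 5.32 × 1.14^0.67 / 2.37^1.85 = 5.32 × 1.092 / 4.935 = 1.177 d⁻¹.

k_a ≈ 1.18 d⁻¹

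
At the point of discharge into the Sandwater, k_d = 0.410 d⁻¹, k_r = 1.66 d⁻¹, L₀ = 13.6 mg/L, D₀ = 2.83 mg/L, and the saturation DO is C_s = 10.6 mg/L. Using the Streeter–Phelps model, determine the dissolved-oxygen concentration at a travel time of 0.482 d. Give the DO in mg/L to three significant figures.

DO ≈ 7.67 mg/L

k_d L₀/(k_r−k_d) = 0.410×13.6/(1.66−0.410) = 5.576/1.250 = 4.461 mg/L.
e^(−k_d t) = e^(−0.410×0.4820) = 0.8207; e^(−k_r t) = e^(−1.66×0.4820) = 0.4493.
D = 4.461 × (0.8207 − 0.4493) + 2.83 × 0.4493 = 1.657 + 1.271 = 2.928 mg/L.
DO = C_s − D = 10.6 − 2.928 = 7.672 mg/L.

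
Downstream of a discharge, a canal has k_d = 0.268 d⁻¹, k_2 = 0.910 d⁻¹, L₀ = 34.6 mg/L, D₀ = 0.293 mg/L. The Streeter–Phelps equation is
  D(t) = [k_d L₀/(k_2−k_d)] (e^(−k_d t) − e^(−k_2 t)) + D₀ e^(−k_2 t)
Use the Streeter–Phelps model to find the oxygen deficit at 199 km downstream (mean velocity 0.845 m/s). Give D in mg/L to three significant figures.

D ≈ 5.77 mg/L

Travel time t = x/v = 199 km / (0.845 m/s) = 199000 m / 0.845 m/s = 235500 s = 2.726 d.
k_d L₀/(k_2−k_d) = 0.268×34.6/(0.910−0.268) = 9.273/0.6420 = 14.44 mg/L.
e^(−k_d t) = e^(−0.268×2.726) = 0.4817; e^(−k_2 t) = e^(−0.910×2.726) = 0.08371.
D = 14.44 × (0.4817 − 0.08371) + 0.293 × 0.08371 = 5.748 + 0.02453 = 5.773 mg/L.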